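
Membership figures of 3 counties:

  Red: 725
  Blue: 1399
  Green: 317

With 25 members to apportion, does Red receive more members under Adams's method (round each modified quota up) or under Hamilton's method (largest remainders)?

Adams: Red 7, Blue 14, Green 4.
Hamilton: Red 8, Blue 14, Green 3.
Red gets 7 under Adams and 8 under Hamilton.

Hamilton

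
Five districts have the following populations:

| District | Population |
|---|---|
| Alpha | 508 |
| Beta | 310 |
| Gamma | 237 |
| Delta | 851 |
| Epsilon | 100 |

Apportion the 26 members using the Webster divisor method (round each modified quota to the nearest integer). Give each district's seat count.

Alpha 7, Beta 4, Gamma 3, Delta 11, Epsilon 1

Standard divisor 2006/26 ≈ 77.154; standard quotas: Alpha 6.584, Beta 4.018, Gamma 3.072, Delta 11.030, Epsilon 1.296.
Rounding to the nearest integer gives Alpha 7, Beta 4, Gamma 3, Delta 11, Epsilon 1 — total 26, matching the house size, so no adjustment is needed.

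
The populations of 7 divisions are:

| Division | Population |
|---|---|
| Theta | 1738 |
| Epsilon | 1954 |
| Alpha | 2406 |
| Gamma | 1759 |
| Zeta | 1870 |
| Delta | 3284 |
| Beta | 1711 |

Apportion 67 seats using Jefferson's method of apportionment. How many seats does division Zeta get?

8

Standard divisor 14722/67 ≈ 219.731; standard quotas: Theta 7.910, Epsilon 8.893, Alpha 10.950, Gamma 8.005, Zeta 8.510, Delta 14.946, Beta 7.787.
Rounding down gives 7, 8, 10, 8, 8, 14, 7 = 62 seats, so the divisor must be adjusted.
With modified divisor 210: modified quotas Theta 8.276, Epsilon 9.305, Alpha 11.457, Gamma 8.376, Zeta 8.905, Delta 15.638, Beta 8.148.
Rounding down: Theta 8, Epsilon 9, Alpha 11, Gamma 8, Zeta 8, Delta 15, Beta 8 (total 67).
Zeta receives 8.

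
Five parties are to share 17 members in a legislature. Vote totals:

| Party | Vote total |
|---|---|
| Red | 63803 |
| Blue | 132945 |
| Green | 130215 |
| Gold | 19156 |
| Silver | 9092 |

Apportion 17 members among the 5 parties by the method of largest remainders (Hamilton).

The standard divisor is 355211/17 ≈ 20894.765.
Standard quotas: Red 3.0535, Blue 6.3626, Green 6.2319, Gold 0.9168, Silver 0.4351.
Lower quotas: Red 3, Blue 6, Green 6, Gold 0, Silver 0 (sum 15, leaving 2 seats).
Remainders in descending order: Gold 0.9168, Silver 0.4351, Blue 0.3626, Green 0.2319, Red 0.0535.
The surplus seats go to Gold, Silver.

Red 3, Blue 6, Green 6, Gold 1, Silver 1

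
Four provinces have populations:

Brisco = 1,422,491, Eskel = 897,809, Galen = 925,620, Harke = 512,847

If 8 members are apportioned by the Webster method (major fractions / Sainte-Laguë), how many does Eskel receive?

2

Standard divisor 3758767/8 ≈ 469845.875; standard quotas: Brisco 3.028, Eskel 1.911, Galen 1.970, Harke 1.092.
Rounding to the nearest integer gives Brisco 3, Eskel 2, Galen 2, Harke 1 — total 8, matching the house size, so no adjustment is needed.
Eskel receives 2.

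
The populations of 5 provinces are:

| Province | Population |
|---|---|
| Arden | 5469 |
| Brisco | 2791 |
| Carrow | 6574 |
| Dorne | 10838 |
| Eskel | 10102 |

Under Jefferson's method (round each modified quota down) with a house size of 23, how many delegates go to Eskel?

7

Standard divisor 35774/23 ≈ 1555.391; standard quotas: Arden 3.516, Brisco 1.794, Carrow 4.227, Dorne 6.968, Eskel 6.495.
Rounding down gives 3, 1, 4, 6, 6 = 20 seats, so the divisor must be adjusted.
With modified divisor 1380: modified quotas Arden 3.963, Brisco 2.022, Carrow 4.764, Dorne 7.854, Eskel 7.320.
Rounding down: Arden 3, Brisco 2, Carrow 4, Dorne 7, Eskel 7 (total 23).
Eskel receives 7.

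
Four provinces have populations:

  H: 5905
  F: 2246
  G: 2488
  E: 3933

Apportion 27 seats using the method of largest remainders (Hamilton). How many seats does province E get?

Total 14572; standard divisor 14572/27 ≈ 539.704.
Standard quotas: H 10.9412, F 4.1615, G 4.6099, E 7.2873.
Lower quotas: H 10, F 4, G 4, E 7 (sum 25, leaving 2 seats).
Remainders in descending order: H 0.9412, G 0.6099, E 0.2873, F 0.1615.
The surplus seats go to H, G.
E receives 7.

7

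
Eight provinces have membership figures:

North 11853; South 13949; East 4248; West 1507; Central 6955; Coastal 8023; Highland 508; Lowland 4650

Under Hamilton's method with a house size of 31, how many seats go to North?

Total 51693; standard divisor 51693/31 ≈ 1667.516.
Standard quotas: North 7.1082, South 8.3651, East 2.5475, West 0.9037, Central 4.1709, Coastal 4.8113, Highland 0.3046, Lowland 2.7886.
Lower quotas: North 7, South 8, East 2, West 0, Central 4, Coastal 4, Highland 0, Lowland 2 (sum 27, leaving 4 seats).
Remainders in descending order: West 0.9037, Coastal 0.8113, Lowland 0.7886, East 0.5475, South 0.3651, Highland 0.3046, Central 0.1709, North 0.1082.
The surplus seats go to West, Coastal, Lowland, East.
North receives 7.

7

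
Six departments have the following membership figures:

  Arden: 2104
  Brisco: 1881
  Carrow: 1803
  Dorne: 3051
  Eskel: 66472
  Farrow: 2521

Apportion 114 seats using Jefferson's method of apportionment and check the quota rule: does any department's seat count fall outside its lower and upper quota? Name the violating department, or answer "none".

Eskel

Standard quotas: Arden 3.082, Brisco 2.755, Carrow 2.641, Dorne 4.469, Eskel 97.361, Farrow 3.692.
Jefferson allocation: Arden 3, Brisco 2, Carrow 2, Dorne 4, Eskel 100, Farrow 3.
Eskel has quota 97.361 (lower 97, upper 98) but receives 100 — outside the quota interval.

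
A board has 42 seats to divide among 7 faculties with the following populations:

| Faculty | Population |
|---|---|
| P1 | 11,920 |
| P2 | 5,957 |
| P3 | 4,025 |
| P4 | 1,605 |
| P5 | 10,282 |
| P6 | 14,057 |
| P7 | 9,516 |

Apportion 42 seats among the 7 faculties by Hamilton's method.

P1 9, P2 4, P3 3, P4 1, P5 8, P6 10, P7 7

Standard divisor: 57362 ÷ 42 ≈ 1365.762.
Standard quotas: P1 8.7277, P2 4.3617, P3 2.9471, P4 1.1752, P5 7.5284, P6 10.2924, P7 6.9675.
Lower quotas: P1 8, P2 4, P3 2, P4 1, P5 7, P6 10, P7 6 (sum 38, leaving 4 seats).
Remainders in descending order: P7 0.9675, P3 0.9471, P1 0.7277, P5 0.5284, P2 0.3617, P6 0.2924, P4 0.1752.
The surplus seats go to P7, P3, P1, P5.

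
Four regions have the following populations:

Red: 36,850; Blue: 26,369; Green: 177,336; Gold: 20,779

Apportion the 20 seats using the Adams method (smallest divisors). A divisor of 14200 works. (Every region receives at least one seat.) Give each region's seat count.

With modified divisor 14200: modified quotas Red 2.595, Blue 1.857, Green 12.488, Gold 1.463.
Rounding up: Red 3, Blue 2, Green 13, Gold 2 (total 20).

Red 3, Blue 2, Green 13, Gold 2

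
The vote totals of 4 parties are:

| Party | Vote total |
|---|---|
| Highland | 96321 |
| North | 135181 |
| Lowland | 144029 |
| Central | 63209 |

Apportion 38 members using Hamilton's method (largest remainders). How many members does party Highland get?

Standard divisor: 438740 ÷ 38 ≈ 11545.789.
Standard quotas: Highland 8.3425, North 11.7083, Lowland 12.4746, Central 5.4746.
Lower quotas: Highland 8, North 11, Lowland 12, Central 5 (sum 36, leaving 2 seats).
Remainders in descending order: North 0.7083, Central 0.4746, Lowland 0.4746, Highland 0.3425.
Largest remainders: North, Central receive the extra seats.
Highland receives 8.

8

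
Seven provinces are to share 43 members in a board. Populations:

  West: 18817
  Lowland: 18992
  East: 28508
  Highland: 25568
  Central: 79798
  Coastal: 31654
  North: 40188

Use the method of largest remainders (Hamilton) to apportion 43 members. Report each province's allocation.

Total 243525; standard divisor 243525/43 ≈ 5663.372.
Standard quotas: West 3.3226, Lowland 3.3535, East 5.0338, Highland 4.5146, Central 14.0902, Coastal 5.5892, North 7.0961.
Lower quotas: West 3, Lowland 3, East 5, Highland 4, Central 14, Coastal 5, North 7 (sum 41, leaving 2 seats).
Remainders in descending order: Coastal 0.5892, Highland 0.5146, Lowland 0.3535, West 0.3226, North 0.0961, Central 0.0902, East 0.0338.
The surplus seats go to Coastal, Highland.

West: 3, Lowland: 3, East: 5, Highland: 5, Central: 14, Coastal: 6, North: 7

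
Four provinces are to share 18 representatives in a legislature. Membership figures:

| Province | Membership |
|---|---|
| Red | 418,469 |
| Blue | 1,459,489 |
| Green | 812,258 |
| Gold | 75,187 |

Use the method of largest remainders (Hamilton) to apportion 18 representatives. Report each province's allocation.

Red=3, Blue=10, Green=5, Gold=0

The standard divisor is 2765403/18 ≈ 153633.5.
Standard quotas: Red 2.7238, Blue 9.4998, Green 5.2870, Gold 0.4894.
Lower quotas: Red 2, Blue 9, Green 5, Gold 0 (sum 16, leaving 2 seats).
Remainders in descending order: Red 0.7238, Blue 0.4998, Gold 0.4894, Green 0.2870.
The surplus seats go to Red, Blue.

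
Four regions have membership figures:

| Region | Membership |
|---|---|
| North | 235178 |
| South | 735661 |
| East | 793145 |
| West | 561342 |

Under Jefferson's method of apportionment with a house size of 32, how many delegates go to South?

Standard divisor 2325326/32 ≈ 72666.438; standard quotas: North 3.236, South 10.124, East 10.915, West 7.725.
Rounding down gives 3, 10, 10, 7 = 30 seats, so the divisor must be adjusted.
With modified divisor 68500: modified quotas North 3.433, South 10.740, East 11.579, West 8.195.
Rounding down: North 3, South 10, East 11, West 8 (total 32).
South receives 10.

10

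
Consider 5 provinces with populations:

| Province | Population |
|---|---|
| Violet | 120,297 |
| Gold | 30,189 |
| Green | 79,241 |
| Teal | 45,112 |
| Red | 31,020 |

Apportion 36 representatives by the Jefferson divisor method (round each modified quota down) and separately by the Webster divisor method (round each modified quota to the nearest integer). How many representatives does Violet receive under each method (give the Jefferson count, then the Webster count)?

Jefferson: Violet 15, Gold 3, Green 10, Teal 5, Red 3.
Webster: Violet 14, Gold 4, Green 9, Teal 5, Red 4.
Violet gets 15 under Jefferson and 14 under Webster.

15 and 14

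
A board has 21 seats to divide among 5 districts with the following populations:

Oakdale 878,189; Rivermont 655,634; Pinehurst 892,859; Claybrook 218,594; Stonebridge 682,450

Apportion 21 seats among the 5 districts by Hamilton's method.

The standard divisor is 3327726/21 ≈ 158463.143.
Standard quotas: Oakdale 5.5419, Rivermont 4.1375, Pinehurst 5.6345, Claybrook 1.3795, Stonebridge 4.3067.
Lower quotas: Oakdale 5, Rivermont 4, Pinehurst 5, Claybrook 1, Stonebridge 4 (sum 19, leaving 2 seats).
Remainders in descending order: Pinehurst 0.6345, Oakdale 0.5419, Claybrook 0.3795, Stonebridge 0.3067, Rivermont 0.1375.
Largest remainders: Pinehurst, Oakdale receive the extra seats.

Oakdale: 6; Rivermont: 4; Pinehurst: 6; Claybrook: 1; Stonebridge: 4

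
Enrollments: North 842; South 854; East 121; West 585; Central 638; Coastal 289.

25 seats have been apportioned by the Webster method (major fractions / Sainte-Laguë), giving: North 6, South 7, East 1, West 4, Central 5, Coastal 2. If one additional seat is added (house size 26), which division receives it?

Priority for the next seat is population ÷ (current seats + 0.5).
Priorities: North 129.538, South 113.867, East 80.667, West 130.000, Central 116.000, Coastal 115.600.
Highest priority: West.

West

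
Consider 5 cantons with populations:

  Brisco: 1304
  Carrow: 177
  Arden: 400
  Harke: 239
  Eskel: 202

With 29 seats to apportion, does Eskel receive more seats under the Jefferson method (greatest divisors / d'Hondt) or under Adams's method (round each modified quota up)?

Adams

Jefferson: Brisco 17, Carrow 2, Arden 5, Harke 3, Eskel 2.
Adams: Brisco 15, Carrow 3, Arden 5, Harke 3, Eskel 3.
Eskel gets 2 under Jefferson and 3 under Adams.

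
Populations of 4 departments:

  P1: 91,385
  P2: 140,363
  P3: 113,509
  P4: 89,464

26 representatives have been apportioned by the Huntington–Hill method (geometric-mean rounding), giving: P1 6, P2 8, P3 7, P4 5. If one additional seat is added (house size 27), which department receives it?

Priority for the next seat is population ÷ (√(s·(s+1))).
Priorities: P1 14101.012, P2 16541.938, P3 15168.278, P4 16333.817.
Highest priority: P2.

P2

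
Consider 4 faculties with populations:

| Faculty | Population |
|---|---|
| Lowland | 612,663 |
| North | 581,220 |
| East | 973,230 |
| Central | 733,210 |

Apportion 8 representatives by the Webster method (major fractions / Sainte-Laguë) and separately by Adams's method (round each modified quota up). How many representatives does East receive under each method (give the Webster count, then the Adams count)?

Webster: Lowland 2, North 1, East 3, Central 2.
Adams: Lowland 2, North 2, East 2, Central 2.
East gets 3 under Webster and 2 under Adams.

3 and 2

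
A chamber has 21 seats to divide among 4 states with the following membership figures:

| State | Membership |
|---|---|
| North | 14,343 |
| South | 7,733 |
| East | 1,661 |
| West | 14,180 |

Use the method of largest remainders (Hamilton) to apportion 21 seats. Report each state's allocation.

Total 37917; standard divisor 37917/21 ≈ 1805.571.
Standard quotas: North 7.9437, South 4.2829, East 0.9199, West 7.8535.
Lower quotas: North 7, South 4, East 0, West 7 (sum 18, leaving 3 seats).
Remainders in descending order: North 0.9437, East 0.9199, West 0.8535, South 0.2829.
The surplus seats go to North, East, West.

North=8, South=4, East=1, West=8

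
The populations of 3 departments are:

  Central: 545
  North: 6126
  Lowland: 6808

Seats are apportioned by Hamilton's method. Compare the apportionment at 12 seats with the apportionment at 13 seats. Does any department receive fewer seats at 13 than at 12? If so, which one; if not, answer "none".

Central

At 12 seats: Central 1, North 5, Lowland 6.
At 13 seats: Central 0, North 6, Lowland 7.
Central drops from 1 to 0.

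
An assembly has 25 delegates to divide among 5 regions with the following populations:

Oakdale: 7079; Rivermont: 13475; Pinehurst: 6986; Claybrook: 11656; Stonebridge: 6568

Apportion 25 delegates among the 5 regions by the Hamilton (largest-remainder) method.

Oakdale 4; Rivermont 7; Pinehurst 4; Claybrook 6; Stonebridge 4

The standard divisor is 45764/25 ≈ 1830.56.
Standard quotas: Oakdale 3.8671, Rivermont 7.3611, Pinehurst 3.8163, Claybrook 6.3675, Stonebridge 3.5880.
Lower quotas: Oakdale 3, Rivermont 7, Pinehurst 3, Claybrook 6, Stonebridge 3 (sum 22, leaving 3 seats).
Remainders in descending order: Oakdale 0.8671, Pinehurst 0.8163, Stonebridge 0.5880, Claybrook 0.3675, Rivermont 0.3611.
The surplus seats go to Oakdale, Pinehurst, Stonebridge.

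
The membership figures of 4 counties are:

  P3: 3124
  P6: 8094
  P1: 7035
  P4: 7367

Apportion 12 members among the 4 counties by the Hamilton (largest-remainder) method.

P3 2; P6 4; P1 3; P4 3

Total 25620; standard divisor 25620/12 = 2135.
Standard quotas: P3 1.4632, P6 3.7911, P1 3.2951, P4 3.4506.
Lower quotas: P3 1, P6 3, P1 3, P4 3 (sum 10, leaving 2 seats).
Remainders in descending order: P6 0.7911, P3 0.4632, P4 0.4506, P1 0.2951.
Largest remainders: P6, P3 receive the extra seats.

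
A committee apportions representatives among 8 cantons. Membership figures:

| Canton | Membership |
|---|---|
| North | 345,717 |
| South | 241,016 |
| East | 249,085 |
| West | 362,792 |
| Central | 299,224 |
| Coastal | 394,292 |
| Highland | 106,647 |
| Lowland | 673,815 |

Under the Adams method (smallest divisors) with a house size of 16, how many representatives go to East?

Standard divisor 2672588/16 ≈ 167036.75; standard quotas: North 2.070, South 1.443, East 1.491, West 2.172, Central 1.791, Coastal 2.361, Highland 0.638, Lowland 4.034.
Rounding up gives 3, 2, 2, 3, 2, 3, 1, 5 = 21 seats, so the divisor must be adjusted.
With modified divisor 232800: modified quotas North 1.485, South 1.035, East 1.070, West 1.558, Central 1.285, Coastal 1.694, Highland 0.458, Lowland 2.894.
Rounding up: North 2, South 2, East 2, West 2, Central 2, Coastal 2, Highland 1, Lowland 3 (total 16).
East receives 2.

2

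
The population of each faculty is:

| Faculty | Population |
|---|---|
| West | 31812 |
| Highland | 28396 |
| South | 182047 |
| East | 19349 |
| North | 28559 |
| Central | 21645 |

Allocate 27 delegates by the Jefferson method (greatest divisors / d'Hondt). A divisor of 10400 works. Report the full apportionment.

West=3, Highland=2, South=17, East=1, North=2, Central=2

With modified divisor 10400: modified quotas West 3.059, Highland 2.730, South 17.505, East 1.860, North 2.746, Central 2.081.
Rounding down: West 3, Highland 2, South 17, East 1, North 2, Central 2 (total 27).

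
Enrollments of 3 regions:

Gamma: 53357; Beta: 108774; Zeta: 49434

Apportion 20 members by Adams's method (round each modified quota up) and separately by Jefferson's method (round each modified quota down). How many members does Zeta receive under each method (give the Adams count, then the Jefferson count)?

5 and 4

Adams: Gamma 5, Beta 10, Zeta 5.
Jefferson: Gamma 5, Beta 11, Zeta 4.
Zeta gets 5 under Adams and 4 under Jefferson.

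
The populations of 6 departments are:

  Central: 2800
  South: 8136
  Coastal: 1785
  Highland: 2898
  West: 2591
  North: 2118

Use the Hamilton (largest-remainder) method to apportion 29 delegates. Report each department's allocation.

Central=4; South=12; Coastal=2; Highland=4; West=4; North=3

Standard divisor: 20328 ÷ 29 ≈ 700.966.
Standard quotas: Central 3.9945, South 11.6068, Coastal 2.5465, Highland 4.1343, West 3.6963, North 3.0215.
Lower quotas: Central 3, South 11, Coastal 2, Highland 4, West 3, North 3 (sum 26, leaving 3 seats).
Remainders in descending order: Central 0.9945, West 0.6963, South 0.6068, Coastal 0.5465, Highland 0.1343, North 0.0215.
Largest remainders: Central, West, South receive the extra seats.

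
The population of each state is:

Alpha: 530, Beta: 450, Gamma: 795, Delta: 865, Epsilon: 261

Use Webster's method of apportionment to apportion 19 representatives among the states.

Standard divisor 2901/19 ≈ 152.684; standard quotas: Alpha 3.471, Beta 2.947, Gamma 5.207, Delta 5.665, Epsilon 1.709.
Rounding to the nearest integer gives Alpha 3, Beta 3, Gamma 5, Delta 6, Epsilon 2 — total 19, matching the house size, so no adjustment is needed.

Alpha 3, Beta 3, Gamma 5, Delta 6, Epsilon 2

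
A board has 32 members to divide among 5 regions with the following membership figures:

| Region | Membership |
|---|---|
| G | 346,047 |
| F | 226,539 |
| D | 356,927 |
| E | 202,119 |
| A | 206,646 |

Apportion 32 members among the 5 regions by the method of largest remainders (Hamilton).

The standard divisor is 1338278/32 ≈ 41821.188.
Standard quotas: G 8.2744, F 5.4168, D 8.5346, E 4.8329, A 4.9412.
Lower quotas: G 8, F 5, D 8, E 4, A 4 (sum 29, leaving 3 seats).
Remainders in descending order: A 0.9412, E 0.8329, D 0.5346, F 0.4168, G 0.2744.
Largest remainders: A, E, D receive the extra seats.

G 8, F 5, D 9, E 5, A 5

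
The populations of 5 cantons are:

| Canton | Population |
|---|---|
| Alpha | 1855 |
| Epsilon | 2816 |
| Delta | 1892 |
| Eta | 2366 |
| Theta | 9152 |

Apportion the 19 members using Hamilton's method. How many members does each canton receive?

Standard divisor: 18081 ÷ 19 ≈ 951.632.
Standard quotas: Alpha 1.9493, Epsilon 2.9591, Delta 1.9882, Eta 2.4863, Theta 9.6172.
Lower quotas: Alpha 1, Epsilon 2, Delta 1, Eta 2, Theta 9 (sum 15, leaving 4 seats).
Remainders in descending order: Delta 0.9882, Epsilon 0.9591, Alpha 0.9493, Theta 0.6172, Eta 0.4863.
The surplus seats go to Delta, Epsilon, Alpha, Theta.

Alpha=2; Epsilon=3; Delta=2; Eta=2; Theta=10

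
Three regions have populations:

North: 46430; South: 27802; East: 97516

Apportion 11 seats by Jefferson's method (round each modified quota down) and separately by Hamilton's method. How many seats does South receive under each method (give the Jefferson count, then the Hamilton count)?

Jefferson: North 3, South 1, East 7.
Hamilton: North 3, South 2, East 6.
South gets 1 under Jefferson and 2 under Hamilton.

1 and 2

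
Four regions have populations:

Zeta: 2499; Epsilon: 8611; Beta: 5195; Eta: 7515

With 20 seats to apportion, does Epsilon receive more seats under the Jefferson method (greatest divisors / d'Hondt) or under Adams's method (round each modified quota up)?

Jefferson

Jefferson: Zeta 2, Epsilon 8, Beta 4, Eta 6.
Adams: Zeta 2, Epsilon 7, Beta 5, Eta 6.
Epsilon gets 8 under Jefferson and 7 under Adams.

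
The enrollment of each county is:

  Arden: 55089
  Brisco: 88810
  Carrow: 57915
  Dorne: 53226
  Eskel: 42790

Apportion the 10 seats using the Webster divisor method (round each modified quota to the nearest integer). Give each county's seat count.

Standard divisor 297830/10 ≈ 29783; standard quotas: Arden 1.850, Brisco 2.982, Carrow 1.945, Dorne 1.787, Eskel 1.437.
Rounding to the nearest integer gives Arden 2, Brisco 3, Carrow 2, Dorne 2, Eskel 1 — total 10, matching the house size, so no adjustment is needed.

Arden 2; Brisco 3; Carrow 2; Dorne 2; Eskel 1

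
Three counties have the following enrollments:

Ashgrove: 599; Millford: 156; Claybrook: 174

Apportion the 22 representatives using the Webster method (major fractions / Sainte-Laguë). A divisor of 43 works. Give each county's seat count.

Ashgrove: 14, Millford: 4, Claybrook: 4

With modified divisor 43: modified quotas Ashgrove 13.930, Millford 3.628, Claybrook 4.047.
Rounding to the nearest integer: Ashgrove 14, Millford 4, Claybrook 4 (total 22).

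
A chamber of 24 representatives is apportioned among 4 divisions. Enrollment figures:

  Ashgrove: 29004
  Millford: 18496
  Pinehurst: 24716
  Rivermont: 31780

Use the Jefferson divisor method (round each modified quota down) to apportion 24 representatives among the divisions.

Standard divisor 103996/24 ≈ 4333.167; standard quotas: Ashgrove 6.693, Millford 4.268, Pinehurst 5.704, Rivermont 7.334.
Rounding down gives 6, 4, 5, 7 = 22 seats, so the divisor must be adjusted.
With modified divisor 4000: modified quotas Ashgrove 7.251, Millford 4.624, Pinehurst 6.179, Rivermont 7.945.
Rounding down: Ashgrove 7, Millford 4, Pinehurst 6, Rivermont 7 (total 24).

Ashgrove: 7; Millford: 4; Pinehurst: 6; Rivermont: 7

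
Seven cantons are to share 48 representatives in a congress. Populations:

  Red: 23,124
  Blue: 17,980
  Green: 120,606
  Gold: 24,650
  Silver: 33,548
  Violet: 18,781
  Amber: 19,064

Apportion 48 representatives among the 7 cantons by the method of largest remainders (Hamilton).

Red: 4, Blue: 3, Green: 22, Gold: 5, Silver: 6, Violet: 4, Amber: 4

Total 257753; standard divisor 257753/48 ≈ 5369.854.
Standard quotas: Red 4.3063, Blue 3.3483, Green 22.4598, Gold 4.5904, Silver 6.2475, Violet 3.4975, Amber 3.5502.
Lower quotas: Red 4, Blue 3, Green 22, Gold 4, Silver 6, Violet 3, Amber 3 (sum 45, leaving 3 seats).
Remainders in descending order: Gold 0.5904, Amber 0.5502, Violet 0.4975, Green 0.4598, Blue 0.3483, Red 0.3063, Silver 0.2475.
Largest remainders: Gold, Amber, Violet receive the extra seats.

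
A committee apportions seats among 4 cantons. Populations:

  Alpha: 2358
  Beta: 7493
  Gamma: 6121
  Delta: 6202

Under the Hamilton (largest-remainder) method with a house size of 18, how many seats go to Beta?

Standard divisor: 22174 ÷ 18 ≈ 1231.889.
Standard quotas: Alpha 1.9141, Beta 6.0825, Gamma 4.9688, Delta 5.0345.
Lower quotas: Alpha 1, Beta 6, Gamma 4, Delta 5 (sum 16, leaving 2 seats).
Remainders in descending order: Gamma 0.9688, Alpha 0.9141, Beta 0.0825, Delta 0.0345.
Largest remainders: Gamma, Alpha receive the extra seats.
Beta receives 6.

6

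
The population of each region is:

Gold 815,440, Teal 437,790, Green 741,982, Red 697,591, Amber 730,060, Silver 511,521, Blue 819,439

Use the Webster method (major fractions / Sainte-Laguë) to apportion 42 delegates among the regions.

Standard divisor 4753823/42 ≈ 113186.262; standard quotas: Gold 7.204, Teal 3.868, Green 6.555, Red 6.163, Amber 6.450, Silver 4.519, Blue 7.240.
Rounding to the nearest integer gives Gold 7, Teal 4, Green 7, Red 6, Amber 6, Silver 5, Blue 7 — total 42, matching the house size, so no adjustment is needed.

Gold 7, Teal 4, Green 7, Red 6, Amber 6, Silver 5, Blue 7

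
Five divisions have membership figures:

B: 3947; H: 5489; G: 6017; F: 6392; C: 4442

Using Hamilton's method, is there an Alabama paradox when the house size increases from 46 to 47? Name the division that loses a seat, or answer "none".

none

At 46 seats: B 7, H 10, G 10, F 11, C 8.
At 47 seats: B 7, H 10, G 11, F 11, C 8.
No division's allocation decreased.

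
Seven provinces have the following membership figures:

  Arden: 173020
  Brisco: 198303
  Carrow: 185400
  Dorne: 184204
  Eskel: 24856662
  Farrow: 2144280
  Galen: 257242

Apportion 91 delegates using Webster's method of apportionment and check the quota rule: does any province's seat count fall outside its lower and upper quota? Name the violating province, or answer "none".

Standard quotas: Arden 0.562, Brisco 0.645, Carrow 0.603, Dorne 0.599, Eskel 80.787, Farrow 6.969, Galen 0.836.
Webster allocation: Arden 1, Brisco 1, Carrow 1, Dorne 1, Eskel 79, Farrow 7, Galen 1.
Eskel has quota 80.787 (lower 80, upper 81) but receives 79 — outside the quota interval.

Eskel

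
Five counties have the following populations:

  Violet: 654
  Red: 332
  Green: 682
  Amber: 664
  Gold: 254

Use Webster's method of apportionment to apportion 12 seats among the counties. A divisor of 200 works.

With modified divisor 200: modified quotas Violet 3.270, Red 1.660, Green 3.410, Amber 3.320, Gold 1.270.
Rounding to the nearest integer: Violet 3, Red 2, Green 3, Amber 3, Gold 1 (total 12).

Violet=3, Red=2, Green=3, Amber=3, Gold=1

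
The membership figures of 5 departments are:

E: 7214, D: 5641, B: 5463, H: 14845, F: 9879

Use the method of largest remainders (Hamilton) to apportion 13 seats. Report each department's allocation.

E 2, D 2, B 2, H 4, F 3

Standard divisor: 43042 ÷ 13 ≈ 3310.923.
Standard quotas: E 2.1788, D 1.7038, B 1.6500, H 4.4836, F 2.9838.
Lower quotas: E 2, D 1, B 1, H 4, F 2 (sum 10, leaving 3 seats).
Remainders in descending order: F 0.9838, D 0.7038, B 0.6500, H 0.4836, E 0.1788.
Largest remainders: F, D, B receive the extra seats.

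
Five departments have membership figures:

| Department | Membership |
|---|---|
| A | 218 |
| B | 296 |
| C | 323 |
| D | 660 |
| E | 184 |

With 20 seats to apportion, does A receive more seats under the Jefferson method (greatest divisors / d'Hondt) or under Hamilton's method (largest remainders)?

Hamilton

Jefferson: A 2, B 4, C 4, D 8, E 2.
Hamilton: A 3, B 3, C 4, D 8, E 2.
A gets 2 under Jefferson and 3 under Hamilton.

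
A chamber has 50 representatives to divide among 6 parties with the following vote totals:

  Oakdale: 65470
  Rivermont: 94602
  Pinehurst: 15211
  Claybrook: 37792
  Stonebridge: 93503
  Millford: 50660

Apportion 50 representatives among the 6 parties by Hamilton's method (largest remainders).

Oakdale=9, Rivermont=13, Pinehurst=2, Claybrook=6, Stonebridge=13, Millford=7

Standard divisor: 357238 ÷ 50 ≈ 7144.76.
Standard quotas: Oakdale 9.1634, Rivermont 13.2408, Pinehurst 2.1290, Claybrook 5.2895, Stonebridge 13.0869, Millford 7.0905.
Lower quotas: Oakdale 9, Rivermont 13, Pinehurst 2, Claybrook 5, Stonebridge 13, Millford 7 (sum 49, leaving 1 seat).
Remainders in descending order: Claybrook 0.2895, Rivermont 0.2408, Oakdale 0.1634, Pinehurst 0.1290, Millford 0.0905, Stonebridge 0.0869.
The surplus seat goes to Claybrook.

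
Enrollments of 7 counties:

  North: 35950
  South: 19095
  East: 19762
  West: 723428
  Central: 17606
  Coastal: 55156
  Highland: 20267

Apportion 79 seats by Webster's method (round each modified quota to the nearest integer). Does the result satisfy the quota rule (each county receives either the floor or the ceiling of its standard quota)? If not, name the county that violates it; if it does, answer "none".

Standard quotas: North 3.187, South 1.693, East 1.752, West 64.123, Central 1.561, Coastal 4.889, Highland 1.796.
Webster allocation: North 3, South 2, East 2, West 63, Central 2, Coastal 5, Highland 2.
West has quota 64.123 (lower 64, upper 65) but receives 63 — outside the quota interval.

West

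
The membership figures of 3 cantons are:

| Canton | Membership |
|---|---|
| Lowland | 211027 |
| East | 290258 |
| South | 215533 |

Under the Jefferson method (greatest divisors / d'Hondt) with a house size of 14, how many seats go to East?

6

Standard divisor 716818/14 ≈ 51201.286; standard quotas: Lowland 4.122, East 5.669, South 4.210.
Rounding down gives 4, 5, 4 = 13 seats, so the divisor must be adjusted.
With modified divisor 45700: modified quotas Lowland 4.618, East 6.351, South 4.716.
Rounding down: Lowland 4, East 6, South 4 (total 14).
East receives 6.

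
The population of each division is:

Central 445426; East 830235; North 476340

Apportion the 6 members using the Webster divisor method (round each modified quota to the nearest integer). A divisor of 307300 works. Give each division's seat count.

Central 1; East 3; North 2

With modified divisor 307300: modified quotas Central 1.449, East 2.702, North 1.550.
Rounding to the nearest integer: Central 1, East 3, North 2 (total 6).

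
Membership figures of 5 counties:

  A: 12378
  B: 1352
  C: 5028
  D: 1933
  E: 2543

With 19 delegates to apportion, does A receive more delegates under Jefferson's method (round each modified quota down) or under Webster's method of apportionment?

Jefferson: A 11, B 1, C 4, D 1, E 2.
Webster: A 10, B 1, C 4, D 2, E 2.
A gets 11 under Jefferson and 10 under Webster.

Jefferson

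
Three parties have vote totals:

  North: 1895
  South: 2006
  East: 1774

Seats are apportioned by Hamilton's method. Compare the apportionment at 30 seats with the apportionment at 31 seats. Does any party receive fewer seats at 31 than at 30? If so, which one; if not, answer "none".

At 30 seats: North 10, South 11, East 9.
At 31 seats: North 10, South 11, East 10.
No party's allocation decreased.

none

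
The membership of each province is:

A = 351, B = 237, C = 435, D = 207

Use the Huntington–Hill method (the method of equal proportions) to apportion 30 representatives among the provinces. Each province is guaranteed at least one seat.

With divisor 41.4: modified quotas A 8.478, B 5.725, C 10.507, D 5.000.
Geometric-mean thresholds: A √(8·9)=8.485, B √(5·6)=5.477, C √(10·11)=10.488, D √(5·6)=5.477.
Each quota rounded against its threshold gives A 8, B 6, C 11, D 5 (total 30).

A: 8; B: 6; C: 11; D: 5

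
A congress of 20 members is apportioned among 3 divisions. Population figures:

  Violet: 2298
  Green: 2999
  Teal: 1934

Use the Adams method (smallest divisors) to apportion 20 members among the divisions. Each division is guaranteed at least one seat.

Standard divisor 7231/20 ≈ 361.55; standard quotas: Violet 6.356, Green 8.295, Teal 5.349.
Rounding up gives 7, 9, 6 = 22 seats, so the divisor must be adjusted.
With modified divisor 385: modified quotas Violet 5.969, Green 7.790, Teal 5.023.
Rounding up: Violet 6, Green 8, Teal 6 (total 20).

Violet 6; Green 8; Teal 6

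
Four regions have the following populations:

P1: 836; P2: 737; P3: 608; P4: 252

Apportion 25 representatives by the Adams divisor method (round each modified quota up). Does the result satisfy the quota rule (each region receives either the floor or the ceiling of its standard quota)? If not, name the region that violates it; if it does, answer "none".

Standard quotas: P1 8.590, P2 7.573, P3 6.247, P4 2.589.
Adams allocation: P1 8, P2 8, P3 6, P4 3.
Every allocation lies between the lower and upper quota.

none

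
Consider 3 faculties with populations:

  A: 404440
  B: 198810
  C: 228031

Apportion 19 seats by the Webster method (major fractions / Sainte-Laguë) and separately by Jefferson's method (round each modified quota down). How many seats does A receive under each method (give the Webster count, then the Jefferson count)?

Webster: A 9, B 5, C 5.
Jefferson: A 10, B 4, C 5.
A gets 9 under Webster and 10 under Jefferson.

9 and 10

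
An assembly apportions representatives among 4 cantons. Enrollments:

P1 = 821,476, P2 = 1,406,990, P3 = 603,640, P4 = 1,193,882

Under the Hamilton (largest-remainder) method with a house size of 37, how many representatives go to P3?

Total 4025988; standard divisor 4025988/37 ≈ 108810.486.
Standard quotas: P1 7.5496, P2 12.9306, P3 5.5476, P4 10.9721.
Lower quotas: P1 7, P2 12, P3 5, P4 10 (sum 34, leaving 3 seats).
Remainders in descending order: P4 0.9721, P2 0.9306, P1 0.5496, P3 0.5476.
Largest remainders: P4, P2, P1 receive the extra seats.
P3 receives 5.

5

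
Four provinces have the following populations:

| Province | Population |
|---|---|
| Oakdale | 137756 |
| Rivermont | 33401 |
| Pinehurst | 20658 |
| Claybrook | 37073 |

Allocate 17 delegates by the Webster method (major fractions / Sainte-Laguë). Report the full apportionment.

Oakdale: 10, Rivermont: 2, Pinehurst: 2, Claybrook: 3

Standard divisor 228888/17 ≈ 13464; standard quotas: Oakdale 10.231, Rivermont 2.481, Pinehurst 1.534, Claybrook 2.753.
Rounding to the nearest integer gives Oakdale 10, Rivermont 2, Pinehurst 2, Claybrook 3 — total 17, matching the house size, so no adjustment is needed.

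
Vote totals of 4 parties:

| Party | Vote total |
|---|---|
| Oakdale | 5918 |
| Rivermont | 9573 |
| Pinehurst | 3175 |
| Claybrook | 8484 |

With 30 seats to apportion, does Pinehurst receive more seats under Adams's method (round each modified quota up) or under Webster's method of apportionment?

Adams

Adams: Oakdale 7, Rivermont 10, Pinehurst 4, Claybrook 9.
Webster: Oakdale 7, Rivermont 11, Pinehurst 3, Claybrook 9.
Pinehurst gets 4 under Adams and 3 under Webster.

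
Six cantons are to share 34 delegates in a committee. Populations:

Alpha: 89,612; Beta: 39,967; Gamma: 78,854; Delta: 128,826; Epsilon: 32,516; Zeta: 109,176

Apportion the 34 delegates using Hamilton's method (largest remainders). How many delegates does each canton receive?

Standard divisor: 478951 ÷ 34 ≈ 14086.794.
Standard quotas: Alpha 6.3614, Beta 2.8372, Gamma 5.5977, Delta 9.1452, Epsilon 2.3083, Zeta 7.7502.
Lower quotas: Alpha 6, Beta 2, Gamma 5, Delta 9, Epsilon 2, Zeta 7 (sum 31, leaving 3 seats).
Remainders in descending order: Beta 0.8372, Zeta 0.7502, Gamma 0.5977, Alpha 0.3614, Epsilon 0.3083, Delta 0.1452.
The surplus seats go to Beta, Zeta, Gamma.

Alpha=6; Beta=3; Gamma=6; Delta=9; Epsilon=2; Zeta=8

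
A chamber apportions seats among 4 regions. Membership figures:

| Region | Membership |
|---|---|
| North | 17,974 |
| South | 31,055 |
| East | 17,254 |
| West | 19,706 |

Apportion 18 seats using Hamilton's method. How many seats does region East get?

Standard divisor: 85989 ÷ 18 ≈ 4777.167.
Standard quotas: North 3.7625, South 6.5007, East 3.6118, West 4.1250.
Lower quotas: North 3, South 6, East 3, West 4 (sum 16, leaving 2 seats).
Remainders in descending order: North 0.7625, East 0.6118, South 0.5007, West 0.1250.
Largest remainders: North, East receive the extra seats.
East receives 4.

4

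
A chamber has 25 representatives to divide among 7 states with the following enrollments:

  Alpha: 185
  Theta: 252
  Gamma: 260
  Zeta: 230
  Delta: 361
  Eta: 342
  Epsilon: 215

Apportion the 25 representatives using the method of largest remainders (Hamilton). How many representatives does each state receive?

Alpha: 2, Theta: 3, Gamma: 4, Zeta: 3, Delta: 5, Eta: 5, Epsilon: 3

The standard divisor is 1845/25 ≈ 73.8.
Standard quotas: Alpha 2.507, Theta 3.415, Gamma 3.523, Zeta 3.117, Delta 4.892, Eta 4.634, Epsilon 2.913.
Lower quotas: Alpha 2, Theta 3, Gamma 3, Zeta 3, Delta 4, Eta 4, Epsilon 2 (sum 21, leaving 4 seats).
Remainders in descending order: Epsilon 0.913, Delta 0.892, Eta 0.634, Gamma 0.523, Alpha 0.507, Theta 0.415, Zeta 0.117.
Largest remainders: Epsilon, Delta, Eta, Gamma receive the extra seats.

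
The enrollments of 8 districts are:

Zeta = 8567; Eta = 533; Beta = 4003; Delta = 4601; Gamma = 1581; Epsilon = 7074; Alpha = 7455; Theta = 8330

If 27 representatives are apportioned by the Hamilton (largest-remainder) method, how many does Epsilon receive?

Standard divisor: 42144 ÷ 27 ≈ 1560.889.
Standard quotas: Zeta 5.4885, Eta 0.3415, Beta 2.5646, Delta 2.9477, Gamma 1.0129, Epsilon 4.5320, Alpha 4.7761, Theta 5.3367.
Lower quotas: Zeta 5, Eta 0, Beta 2, Delta 2, Gamma 1, Epsilon 4, Alpha 4, Theta 5 (sum 23, leaving 4 seats).
Remainders in descending order: Delta 0.9477, Alpha 0.7761, Beta 0.5646, Epsilon 0.5320, Zeta 0.4885, Eta 0.3415, Theta 0.3367, Gamma 0.0129.
Largest remainders: Delta, Alpha, Beta, Epsilon receive the extra seats.
Epsilon receives 5.

5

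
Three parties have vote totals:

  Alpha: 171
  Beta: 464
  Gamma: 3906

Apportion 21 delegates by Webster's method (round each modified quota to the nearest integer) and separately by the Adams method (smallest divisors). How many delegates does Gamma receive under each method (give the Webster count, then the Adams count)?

Webster: Alpha 1, Beta 2, Gamma 18.
Adams: Alpha 1, Beta 3, Gamma 17.
Gamma gets 18 under Webster and 17 under Adams.

18 and 17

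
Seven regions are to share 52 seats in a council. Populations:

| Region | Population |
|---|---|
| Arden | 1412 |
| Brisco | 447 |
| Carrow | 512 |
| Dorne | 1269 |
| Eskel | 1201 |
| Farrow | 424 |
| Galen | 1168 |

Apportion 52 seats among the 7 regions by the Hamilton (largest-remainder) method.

Arden 11, Brisco 4, Carrow 4, Dorne 10, Eskel 10, Farrow 3, Galen 10

Total 6433; standard divisor 6433/52 ≈ 123.712.
Standard quotas: Arden 11.414, Brisco 3.613, Carrow 4.139, Dorne 10.258, Eskel 9.708, Farrow 3.427, Galen 9.441.
Lower quotas: Arden 11, Brisco 3, Carrow 4, Dorne 10, Eskel 9, Farrow 3, Galen 9 (sum 49, leaving 3 seats).
Remainders in descending order: Eskel 0.708, Brisco 0.613, Galen 0.441, Farrow 0.427, Arden 0.414, Dorne 0.258, Carrow 0.139.
Largest remainders: Eskel, Brisco, Galen receive the extra seats.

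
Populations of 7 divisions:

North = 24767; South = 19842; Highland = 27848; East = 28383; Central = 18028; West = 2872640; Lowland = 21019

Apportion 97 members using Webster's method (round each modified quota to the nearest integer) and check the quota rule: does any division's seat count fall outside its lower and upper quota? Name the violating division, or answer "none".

West

Standard quotas: North 0.797, South 0.639, Highland 0.897, East 0.914, Central 0.580, West 92.496, Lowland 0.677.
Webster allocation: North 1, South 1, Highland 1, East 1, Central 1, West 91, Lowland 1.
West has quota 92.496 (lower 92, upper 93) but receives 91 — outside the quota interval.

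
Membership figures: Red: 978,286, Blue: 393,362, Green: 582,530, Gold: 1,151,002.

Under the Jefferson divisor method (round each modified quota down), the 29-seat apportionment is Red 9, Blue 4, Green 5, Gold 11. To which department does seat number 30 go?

Priority for the next seat is population ÷ (current seats + 1).
Priorities: Red 97828.600, Blue 78672.400, Green 97088.333, Gold 95916.833.
Highest priority: Red.

Red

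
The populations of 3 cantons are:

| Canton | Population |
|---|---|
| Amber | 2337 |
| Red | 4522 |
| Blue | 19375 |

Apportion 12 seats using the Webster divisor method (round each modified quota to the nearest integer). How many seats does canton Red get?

2

Standard divisor 26234/12 ≈ 2186.167; standard quotas: Amber 1.069, Red 2.068, Blue 8.863.
Rounding to the nearest integer gives Amber 1, Red 2, Blue 9 — total 12, matching the house size, so no adjustment is needed.
Red receives 2.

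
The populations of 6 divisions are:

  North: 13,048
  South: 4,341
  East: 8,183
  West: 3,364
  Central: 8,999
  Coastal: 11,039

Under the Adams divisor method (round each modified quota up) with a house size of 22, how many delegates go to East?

4

Standard divisor 48974/22 ≈ 2226.091; standard quotas: North 5.861, South 1.950, East 3.676, West 1.511, Central 4.043, Coastal 4.959.
Rounding up gives 6, 2, 4, 2, 5, 5 = 24 seats, so the divisor must be adjusted.
With modified divisor 2700: modified quotas North 4.833, South 1.608, East 3.031, West 1.246, Central 3.333, Coastal 4.089.
Rounding up: North 5, South 2, East 4, West 2, Central 4, Coastal 5 (total 22).
East receives 4.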